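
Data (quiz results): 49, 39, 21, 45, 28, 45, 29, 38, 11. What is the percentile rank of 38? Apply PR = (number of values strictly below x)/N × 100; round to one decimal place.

N = 9.
Strictly below 38: 4. Equal to 38: 1.
PR = 4/9 × 100 = 44.4

44.4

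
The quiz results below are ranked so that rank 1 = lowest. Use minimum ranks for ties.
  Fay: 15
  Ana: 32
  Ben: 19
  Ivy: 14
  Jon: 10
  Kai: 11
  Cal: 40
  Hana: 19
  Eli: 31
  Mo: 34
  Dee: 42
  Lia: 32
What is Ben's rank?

5

Sorted (ascending): 10, 11, 14, 15, 19, 19, 31, 32, 32, 34, 40, 42
The 2 values of 19 occupy positions 5–6 → each gets rank 5.
The 2 values of 32 occupy positions 8–9 → each gets rank 8.
Ben has value 19 → rank 5.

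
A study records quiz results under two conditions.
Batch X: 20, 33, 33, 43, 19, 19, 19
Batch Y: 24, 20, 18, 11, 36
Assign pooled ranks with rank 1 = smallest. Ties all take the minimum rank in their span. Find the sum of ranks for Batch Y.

28

Sorted (ascending): 11, 18, 19, 19, 19, 20, 20, 24, 33, 33, 36, 43
The 3 values of 19 occupy positions 3–5 → each gets rank 3.
The 2 values of 20 occupy positions 6–7 → each gets rank 6.
The 2 values of 33 occupy positions 9–10 → each gets rank 9.
Batch Y values → pooled ranks: 24→8, 20→6, 18→2, 11→1, 36→11
Rank sum = 8 + 6 + 2 + 1 + 11 = 28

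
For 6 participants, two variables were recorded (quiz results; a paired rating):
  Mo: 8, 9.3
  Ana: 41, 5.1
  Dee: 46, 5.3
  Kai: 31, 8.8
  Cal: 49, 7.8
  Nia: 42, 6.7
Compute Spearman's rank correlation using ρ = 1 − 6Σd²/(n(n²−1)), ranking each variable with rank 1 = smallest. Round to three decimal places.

-0.486

Ranks of variable 1: 1, 3, 5, 2, 6, 4
Ranks of variable 2: 6, 1, 2, 5, 4, 3
d = r₁ − r₂: -5, 2, 3, -3, 2, 1
d²: 25, 4, 9, 9, 4, 1; Σd² = 52
ρ = 1 − 6·52/(6·35) = 1 − 312/210 = -0.486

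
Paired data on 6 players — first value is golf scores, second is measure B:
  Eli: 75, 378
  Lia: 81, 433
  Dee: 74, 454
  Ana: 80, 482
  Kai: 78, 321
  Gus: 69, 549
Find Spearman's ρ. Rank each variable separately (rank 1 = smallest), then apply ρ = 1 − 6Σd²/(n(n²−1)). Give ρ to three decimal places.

Ranks of variable 1: 3, 6, 2, 5, 4, 1
Ranks of variable 2: 2, 3, 4, 5, 1, 6
d = r₁ − r₂: 1, 3, -2, 0, 3, -5
d²: 1, 9, 4, 0, 9, 25; Σd² = 48
ρ = 1 − 6·48/(6·35) = 1 − 288/210 = -0.371

-0.371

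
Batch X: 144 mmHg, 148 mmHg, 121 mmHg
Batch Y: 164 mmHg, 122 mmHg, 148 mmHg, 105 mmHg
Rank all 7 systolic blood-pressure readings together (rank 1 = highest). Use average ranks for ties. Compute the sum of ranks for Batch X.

12.5

Sorted (descending): 164, 148, 148, 144, 122, 121, 105
The 2 values of 148 occupy positions 2–3 → average rank (2+3)/2 = 2.5.
Batch X values → pooled ranks: 144→4, 148→2.5, 121→6
Rank sum = 4 + 2.5 + 6 = 12.5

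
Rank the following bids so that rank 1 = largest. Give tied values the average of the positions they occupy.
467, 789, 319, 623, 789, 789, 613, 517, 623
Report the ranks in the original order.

Sorted (descending): 789, 789, 789, 623, 623, 613, 517, 467, 319
The 3 values of 789 occupy positions 1–3 → average rank 2.
The 2 values of 623 occupy positions 4–5 → average rank (4+5)/2 = 4.5.

8, 2, 9, 4.5, 2, 2, 6, 7, 4.5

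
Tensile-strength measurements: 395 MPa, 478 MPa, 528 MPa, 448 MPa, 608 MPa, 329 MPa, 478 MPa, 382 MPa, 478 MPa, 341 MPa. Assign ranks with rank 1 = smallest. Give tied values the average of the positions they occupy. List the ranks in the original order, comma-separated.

Sorted (ascending): 329, 341, 382, 395, 448, 478, 478, 478, 528, 608
The 3 values of 478 occupy positions 6–8 → average rank 7.

4, 7, 9, 5, 10, 1, 7, 3, 7, 2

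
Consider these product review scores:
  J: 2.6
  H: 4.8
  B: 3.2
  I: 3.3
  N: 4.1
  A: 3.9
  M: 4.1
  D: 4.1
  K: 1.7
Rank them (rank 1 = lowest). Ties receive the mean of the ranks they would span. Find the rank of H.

9

Sorted (ascending): 1.7, 2.6, 3.2, 3.3, 3.9, 4.1, 4.1, 4.1, 4.8
The 3 values of 4.1 occupy positions 6–8 → average rank 7.
H has value 4.8 → rank 9.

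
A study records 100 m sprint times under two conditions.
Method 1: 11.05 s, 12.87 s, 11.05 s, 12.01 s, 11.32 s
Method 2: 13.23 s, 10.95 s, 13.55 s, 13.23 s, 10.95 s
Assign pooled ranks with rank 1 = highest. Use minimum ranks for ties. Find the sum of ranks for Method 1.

29

Sorted (descending): 13.55, 13.23, 13.23, 12.87, 12.01, 11.32, 11.05, 11.05, 10.95, 10.95
The 2 values of 13.23 occupy positions 2–3 → each gets rank 2.
The 2 values of 11.05 occupy positions 7–8 → each gets rank 7.
The 2 values of 10.95 occupy positions 9–10 → each gets rank 9.
Method 1 values → pooled ranks: 11.05→7, 12.87→4, 11.05→7, 12.01→5, 11.32→6
Rank sum = 7 + 4 + 7 + 5 + 6 = 29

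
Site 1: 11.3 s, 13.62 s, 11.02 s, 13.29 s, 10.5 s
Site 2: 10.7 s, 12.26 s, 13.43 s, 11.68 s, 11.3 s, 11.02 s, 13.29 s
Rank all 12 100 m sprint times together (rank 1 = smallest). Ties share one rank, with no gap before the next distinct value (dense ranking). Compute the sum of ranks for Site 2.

35

Sorted (ascending): 10.5, 10.7, 11.02, 11.02, 11.3, 11.3, 11.68, 12.26, 13.29, 13.29, 13.43, 13.62
The 2 values of 11.02 share dense rank 3.
The 2 values of 11.3 share dense rank 4.
The 2 values of 13.29 share dense rank 7.
Remaining distinct values take the next consecutive integers.
Site 2 values → pooled ranks: 10.7→2, 12.26→6, 13.43→8, 11.68→5, 11.3→4, 11.02→3, 13.29→7
Rank sum = 2 + 6 + 8 + 5 + 4 + 3 + 7 = 35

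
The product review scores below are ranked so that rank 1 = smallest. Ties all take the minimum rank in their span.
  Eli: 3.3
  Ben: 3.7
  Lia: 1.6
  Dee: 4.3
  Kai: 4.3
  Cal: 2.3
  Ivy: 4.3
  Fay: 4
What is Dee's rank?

Sorted (ascending): 1.6, 2.3, 3.3, 3.7, 4, 4.3, 4.3, 4.3
The 3 values of 4.3 occupy positions 6–8 → each gets rank 6.
Dee has value 4.3 → rank 6.

6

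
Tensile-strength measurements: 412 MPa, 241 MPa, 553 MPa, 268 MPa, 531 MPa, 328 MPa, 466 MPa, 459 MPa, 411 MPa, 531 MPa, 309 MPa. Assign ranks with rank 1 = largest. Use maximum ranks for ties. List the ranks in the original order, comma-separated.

Sorted (descending): 553, 531, 531, 466, 459, 412, 411, 328, 309, 268, 241
The 2 values of 531 occupy positions 2–3 → each gets rank 3.

6, 11, 1, 10, 3, 8, 4, 5, 7, 3, 9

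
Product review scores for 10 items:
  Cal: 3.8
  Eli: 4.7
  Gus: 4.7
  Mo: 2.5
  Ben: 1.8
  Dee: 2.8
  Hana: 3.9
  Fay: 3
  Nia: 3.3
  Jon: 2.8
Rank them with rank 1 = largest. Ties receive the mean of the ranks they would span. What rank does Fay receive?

Sorted (descending): 4.7, 4.7, 3.9, 3.8, 3.3, 3, 2.8, 2.8, 2.5, 1.8
The 2 values of 4.7 occupy positions 1–2 → average rank (1+2)/2 = 1.5.
The 2 values of 2.8 occupy positions 7–8 → average rank (7+8)/2 = 7.5.
Fay has value 3 → rank 6.

6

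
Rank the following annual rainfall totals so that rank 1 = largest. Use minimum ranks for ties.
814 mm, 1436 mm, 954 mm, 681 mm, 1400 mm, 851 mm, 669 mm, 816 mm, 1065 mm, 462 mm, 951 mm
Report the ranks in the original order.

8, 1, 4, 9, 2, 6, 10, 7, 3, 11, 5

Sorted (descending): 1436, 1400, 1065, 954, 951, 851, 816, 814, 681, 669, 462
No ties — each value takes its position as its rank.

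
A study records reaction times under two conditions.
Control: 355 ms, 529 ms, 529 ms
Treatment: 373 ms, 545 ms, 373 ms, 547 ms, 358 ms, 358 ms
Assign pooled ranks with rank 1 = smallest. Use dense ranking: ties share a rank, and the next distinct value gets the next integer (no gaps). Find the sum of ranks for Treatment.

Sorted (ascending): 355, 358, 358, 373, 373, 529, 529, 545, 547
The 2 values of 358 share dense rank 2.
The 2 values of 373 share dense rank 3.
The 2 values of 529 share dense rank 4.
Remaining distinct values take the next consecutive integers.
Treatment values → pooled ranks: 373→3, 545→5, 373→3, 547→6, 358→2, 358→2
Rank sum = 3 + 5 + 3 + 6 + 2 + 2 = 21

21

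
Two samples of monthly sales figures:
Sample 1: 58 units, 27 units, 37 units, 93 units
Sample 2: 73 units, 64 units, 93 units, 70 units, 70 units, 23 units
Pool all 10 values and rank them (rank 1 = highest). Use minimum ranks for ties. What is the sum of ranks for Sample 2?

28

Sorted (descending): 93, 93, 73, 70, 70, 64, 58, 37, 27, 23
The 2 values of 93 occupy positions 1–2 → each gets rank 1.
The 2 values of 70 occupy positions 4–5 → each gets rank 4.
Sample 2 values → pooled ranks: 73→3, 64→6, 93→1, 70→4, 70→4, 23→10
Rank sum = 3 + 6 + 1 + 4 + 4 + 10 = 28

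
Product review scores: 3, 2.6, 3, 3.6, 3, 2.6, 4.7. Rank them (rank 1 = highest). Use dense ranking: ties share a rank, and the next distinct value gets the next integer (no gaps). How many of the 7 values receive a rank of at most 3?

5

Sorted (descending): 4.7, 3.6, 3, 3, 3, 2.6, 2.6
The 3 values of 3 share dense rank 3.
The 2 values of 2.6 share dense rank 4.
Remaining distinct values take the next consecutive integers.
Ranks ≤ 3: {1, 2, 3, 3, 3} → 5 values.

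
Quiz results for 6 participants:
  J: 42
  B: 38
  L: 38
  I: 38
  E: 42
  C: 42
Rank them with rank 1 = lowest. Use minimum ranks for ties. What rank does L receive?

Sorted (ascending): 38, 38, 38, 42, 42, 42
The 3 values of 38 occupy positions 1–3 → each gets rank 1.
The 3 values of 42 occupy positions 4–6 → each gets rank 4.
L has value 38 → rank 1.

1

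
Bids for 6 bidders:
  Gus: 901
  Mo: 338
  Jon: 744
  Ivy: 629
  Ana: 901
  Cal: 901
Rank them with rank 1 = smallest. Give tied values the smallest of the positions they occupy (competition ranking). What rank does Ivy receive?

Sorted (ascending): 338, 629, 744, 901, 901, 901
The 3 values of 901 occupy positions 4–6 → each gets rank 4.
Ivy has value 629 → rank 2.

2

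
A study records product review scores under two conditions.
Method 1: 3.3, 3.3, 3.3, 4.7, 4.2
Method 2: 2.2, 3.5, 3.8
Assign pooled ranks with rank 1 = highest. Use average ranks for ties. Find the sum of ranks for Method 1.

21

Sorted (descending): 4.7, 4.2, 3.8, 3.5, 3.3, 3.3, 3.3, 2.2
The 3 values of 3.3 occupy positions 5–7 → average rank 6.
Method 1 values → pooled ranks: 3.3→6, 3.3→6, 3.3→6, 4.7→1, 4.2→2
Rank sum = 6 + 6 + 6 + 1 + 2 = 21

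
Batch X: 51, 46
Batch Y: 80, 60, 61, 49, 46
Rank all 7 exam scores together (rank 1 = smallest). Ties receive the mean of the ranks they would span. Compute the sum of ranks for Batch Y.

Sorted (ascending): 46, 46, 49, 51, 60, 61, 80
The 2 values of 46 occupy positions 1–2 → average rank (1+2)/2 = 1.5.
Batch Y values → pooled ranks: 80→7, 60→5, 61→6, 49→3, 46→1.5
Rank sum = 7 + 5 + 6 + 3 + 1.5 = 22.5

22.5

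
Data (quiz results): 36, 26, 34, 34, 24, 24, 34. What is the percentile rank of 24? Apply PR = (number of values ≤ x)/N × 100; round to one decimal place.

N = 7.
Strictly below 24: 0. Equal to 24: 2.
PR = 2/7 × 100 = 28.6

28.6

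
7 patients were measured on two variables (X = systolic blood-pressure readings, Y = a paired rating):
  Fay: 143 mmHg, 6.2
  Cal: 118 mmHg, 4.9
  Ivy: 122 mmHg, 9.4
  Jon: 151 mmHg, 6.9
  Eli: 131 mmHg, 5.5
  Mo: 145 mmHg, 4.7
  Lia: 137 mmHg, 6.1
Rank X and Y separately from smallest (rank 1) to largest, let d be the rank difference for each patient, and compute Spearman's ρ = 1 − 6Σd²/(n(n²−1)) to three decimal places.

Ranks of variable 1: 5, 1, 2, 7, 3, 6, 4
Ranks of variable 2: 5, 2, 7, 6, 3, 1, 4
d = r₁ − r₂: 0, -1, -5, 1, 0, 5, 0
d²: 0, 1, 25, 1, 0, 25, 0; Σd² = 52
ρ = 1 − 6·52/(7·48) = 1 − 312/336 = 0.071

0.071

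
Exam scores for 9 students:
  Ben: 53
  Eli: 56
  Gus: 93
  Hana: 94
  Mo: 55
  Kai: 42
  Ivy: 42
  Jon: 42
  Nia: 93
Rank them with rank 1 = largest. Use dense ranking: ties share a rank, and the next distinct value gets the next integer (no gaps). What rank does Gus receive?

Sorted (descending): 94, 93, 93, 56, 55, 53, 42, 42, 42
The 2 values of 93 share dense rank 2.
The 3 values of 42 share dense rank 6.
Remaining distinct values take the next consecutive integers.
Gus has value 93 → rank 2.

2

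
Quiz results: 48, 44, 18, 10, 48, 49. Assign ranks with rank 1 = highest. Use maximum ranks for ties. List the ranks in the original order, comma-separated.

Sorted (descending): 49, 48, 48, 44, 18, 10
The 2 values of 48 occupy positions 2–3 → each gets rank 3.

3, 4, 5, 6, 3, 1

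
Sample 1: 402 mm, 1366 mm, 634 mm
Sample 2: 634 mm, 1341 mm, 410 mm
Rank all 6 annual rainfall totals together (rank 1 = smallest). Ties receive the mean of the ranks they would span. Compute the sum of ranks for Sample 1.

Sorted (ascending): 402, 410, 634, 634, 1341, 1366
The 2 values of 634 occupy positions 3–4 → average rank (3+4)/2 = 3.5.
Sample 1 values → pooled ranks: 402→1, 1366→6, 634→3.5
Rank sum = 1 + 6 + 3.5 = 10.5

10.5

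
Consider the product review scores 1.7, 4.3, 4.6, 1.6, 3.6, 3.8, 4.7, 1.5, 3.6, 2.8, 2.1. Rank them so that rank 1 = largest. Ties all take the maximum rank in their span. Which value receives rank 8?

Sorted (descending): 4.7, 4.6, 4.3, 3.8, 3.6, 3.6, 2.8, 2.1, 1.7, 1.6, 1.5
The 2 values of 3.6 occupy positions 5–6 → each gets rank 6.
Rank 8 → value 2.1.

2.1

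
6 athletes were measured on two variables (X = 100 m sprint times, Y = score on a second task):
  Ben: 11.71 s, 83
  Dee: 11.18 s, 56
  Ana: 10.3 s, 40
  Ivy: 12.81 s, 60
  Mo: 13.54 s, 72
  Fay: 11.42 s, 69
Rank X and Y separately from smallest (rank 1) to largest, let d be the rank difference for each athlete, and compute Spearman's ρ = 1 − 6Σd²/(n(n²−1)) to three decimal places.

0.714

Ranks of variable 1: 4, 2, 1, 5, 6, 3
Ranks of variable 2: 6, 2, 1, 3, 5, 4
d = r₁ − r₂: -2, 0, 0, 2, 1, -1
d²: 4, 0, 0, 4, 1, 1; Σd² = 10
ρ = 1 − 6·10/(6·35) = 1 − 60/210 = 0.714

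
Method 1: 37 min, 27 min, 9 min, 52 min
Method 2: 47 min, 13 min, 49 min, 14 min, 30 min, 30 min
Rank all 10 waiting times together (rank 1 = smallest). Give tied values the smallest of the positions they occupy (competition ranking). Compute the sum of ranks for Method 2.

32

Sorted (ascending): 9, 13, 14, 27, 30, 30, 37, 47, 49, 52
The 2 values of 30 occupy positions 5–6 → each gets rank 5.
Method 2 values → pooled ranks: 47→8, 13→2, 49→9, 14→3, 30→5, 30→5
Rank sum = 8 + 2 + 9 + 3 + 5 + 5 = 32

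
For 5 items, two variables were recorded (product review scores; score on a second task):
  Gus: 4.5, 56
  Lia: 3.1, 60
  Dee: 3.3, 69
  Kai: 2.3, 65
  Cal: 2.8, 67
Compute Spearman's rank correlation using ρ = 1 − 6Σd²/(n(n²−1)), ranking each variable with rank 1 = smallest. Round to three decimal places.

-0.300

Ranks of variable 1: 5, 3, 4, 1, 2
Ranks of variable 2: 1, 2, 5, 3, 4
d = r₁ − r₂: 4, 1, -1, -2, -2
d²: 16, 1, 1, 4, 4; Σd² = 26
ρ = 1 − 6·26/(5·24) = 1 − 156/120 = -0.300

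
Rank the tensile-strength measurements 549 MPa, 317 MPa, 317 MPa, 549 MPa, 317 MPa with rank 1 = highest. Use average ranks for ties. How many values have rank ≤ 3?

2

Sorted (descending): 549, 549, 317, 317, 317
The 2 values of 549 occupy positions 1–2 → average rank (1+2)/2 = 1.5.
The 3 values of 317 occupy positions 3–5 → average rank 4.
Ranks ≤ 3: {1.5, 1.5} → 2 values.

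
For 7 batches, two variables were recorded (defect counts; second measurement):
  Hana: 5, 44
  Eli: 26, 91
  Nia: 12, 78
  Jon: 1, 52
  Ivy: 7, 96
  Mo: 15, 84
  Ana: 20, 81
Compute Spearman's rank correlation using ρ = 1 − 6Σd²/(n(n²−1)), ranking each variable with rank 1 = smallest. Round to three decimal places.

0.571

Ranks of variable 1: 2, 7, 4, 1, 3, 5, 6
Ranks of variable 2: 1, 6, 3, 2, 7, 5, 4
d = r₁ − r₂: 1, 1, 1, -1, -4, 0, 2
d²: 1, 1, 1, 1, 16, 0, 4; Σd² = 24
ρ = 1 − 6·24/(7·48) = 1 − 144/336 = 0.571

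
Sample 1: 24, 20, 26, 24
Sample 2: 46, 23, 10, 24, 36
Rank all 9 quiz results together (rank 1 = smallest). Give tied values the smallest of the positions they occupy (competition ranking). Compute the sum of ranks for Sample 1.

Sorted (ascending): 10, 20, 23, 24, 24, 24, 26, 36, 46
The 3 values of 24 occupy positions 4–6 → each gets rank 4.
Sample 1 values → pooled ranks: 24→4, 20→2, 26→7, 24→4
Rank sum = 4 + 2 + 7 + 4 = 17

17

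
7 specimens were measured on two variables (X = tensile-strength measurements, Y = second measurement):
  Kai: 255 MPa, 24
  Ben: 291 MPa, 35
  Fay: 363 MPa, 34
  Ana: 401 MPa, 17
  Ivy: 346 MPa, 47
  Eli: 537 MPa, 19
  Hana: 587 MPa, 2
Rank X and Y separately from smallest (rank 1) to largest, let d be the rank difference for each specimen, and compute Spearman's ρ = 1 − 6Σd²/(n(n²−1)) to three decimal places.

Ranks of variable 1: 1, 2, 4, 5, 3, 6, 7
Ranks of variable 2: 4, 6, 5, 2, 7, 3, 1
d = r₁ − r₂: -3, -4, -1, 3, -4, 3, 6
d²: 9, 16, 1, 9, 16, 9, 36; Σd² = 96
ρ = 1 − 6·96/(7·48) = 1 − 576/336 = -0.714

-0.714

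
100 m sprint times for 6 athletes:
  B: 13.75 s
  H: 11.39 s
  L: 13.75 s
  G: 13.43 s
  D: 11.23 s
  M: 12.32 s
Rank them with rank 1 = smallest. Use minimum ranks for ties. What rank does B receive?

Sorted (ascending): 11.23, 11.39, 12.32, 13.43, 13.75, 13.75
The 2 values of 13.75 occupy positions 5–6 → each gets rank 5.
B has value 13.75 s → rank 5.

5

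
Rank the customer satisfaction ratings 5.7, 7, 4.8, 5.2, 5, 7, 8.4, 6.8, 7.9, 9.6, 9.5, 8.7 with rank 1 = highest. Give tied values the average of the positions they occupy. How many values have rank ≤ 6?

Sorted (descending): 9.6, 9.5, 8.7, 8.4, 7.9, 7, 7, 6.8, 5.7, 5.2, 5, 4.8
The 2 values of 7 occupy positions 6–7 → average rank (6+7)/2 = 6.5.
Ranks ≤ 6: {1, 2, 3, 4, 5} → 5 values.

5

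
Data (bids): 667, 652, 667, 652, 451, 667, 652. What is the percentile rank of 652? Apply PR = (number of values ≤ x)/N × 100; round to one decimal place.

N = 7.
Strictly below 652: 1. Equal to 652: 3.
PR = 4/7 × 100 = 57.1

57.1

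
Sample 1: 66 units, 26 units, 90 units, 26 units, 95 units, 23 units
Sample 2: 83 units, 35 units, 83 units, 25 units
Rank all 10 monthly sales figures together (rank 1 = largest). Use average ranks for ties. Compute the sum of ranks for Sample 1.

33

Sorted (descending): 95, 90, 83, 83, 66, 35, 26, 26, 25, 23
The 2 values of 83 occupy positions 3–4 → average rank (3+4)/2 = 3.5.
The 2 values of 26 occupy positions 7–8 → average rank (7+8)/2 = 7.5.
Sample 1 values → pooled ranks: 66→5, 26→7.5, 90→2, 26→7.5, 95→1, 23→10
Rank sum = 5 + 7.5 + 2 + 7.5 + 1 + 10 = 33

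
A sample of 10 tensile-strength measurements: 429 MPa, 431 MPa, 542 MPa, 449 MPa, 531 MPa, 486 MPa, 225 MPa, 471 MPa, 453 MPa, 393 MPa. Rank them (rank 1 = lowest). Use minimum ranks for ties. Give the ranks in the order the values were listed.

3, 4, 10, 5, 9, 8, 1, 7, 6, 2

Sorted (ascending): 225, 393, 429, 431, 449, 453, 471, 486, 531, 542
No ties — each value takes its position as its rank.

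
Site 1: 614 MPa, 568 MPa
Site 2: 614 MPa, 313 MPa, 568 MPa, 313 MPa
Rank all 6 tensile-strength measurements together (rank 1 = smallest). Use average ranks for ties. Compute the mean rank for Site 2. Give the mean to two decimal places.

Sorted (ascending): 313, 313, 568, 568, 614, 614
The 2 values of 313 occupy positions 1–2 → average rank (1+2)/2 = 1.5.
The 2 values of 568 occupy positions 3–4 → average rank (3+4)/2 = 3.5.
The 2 values of 614 occupy positions 5–6 → average rank (5+6)/2 = 5.5.
Site 2 values → pooled ranks: 614→5.5, 313→1.5, 568→3.5, 313→1.5
Mean rank = (5.5 + 1.5 + 3.5 + 1.5) / 4 = 3.00

3.00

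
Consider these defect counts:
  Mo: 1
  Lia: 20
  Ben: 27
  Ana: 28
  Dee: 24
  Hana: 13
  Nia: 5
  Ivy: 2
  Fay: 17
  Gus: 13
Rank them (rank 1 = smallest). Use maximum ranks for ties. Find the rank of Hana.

Sorted (ascending): 1, 2, 5, 13, 13, 17, 20, 24, 27, 28
The 2 values of 13 occupy positions 4–5 → each gets rank 5.
Hana has value 13 → rank 5.

5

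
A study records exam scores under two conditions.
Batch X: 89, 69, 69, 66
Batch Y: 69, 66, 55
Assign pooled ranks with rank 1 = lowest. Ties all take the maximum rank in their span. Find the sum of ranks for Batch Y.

10

Sorted (ascending): 55, 66, 66, 69, 69, 69, 89
The 2 values of 66 occupy positions 2–3 → each gets rank 3.
The 3 values of 69 occupy positions 4–6 → each gets rank 6.
Batch Y values → pooled ranks: 69→6, 66→3, 55→1
Rank sum = 6 + 3 + 1 = 10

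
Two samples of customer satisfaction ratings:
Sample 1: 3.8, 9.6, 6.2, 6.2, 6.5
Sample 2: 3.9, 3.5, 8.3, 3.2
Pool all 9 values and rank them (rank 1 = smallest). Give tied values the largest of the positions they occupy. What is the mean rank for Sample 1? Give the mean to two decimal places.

Sorted (ascending): 3.2, 3.5, 3.8, 3.9, 6.2, 6.2, 6.5, 8.3, 9.6
The 2 values of 6.2 occupy positions 5–6 → each gets rank 6.
Sample 1 values → pooled ranks: 3.8→3, 9.6→9, 6.2→6, 6.2→6, 6.5→7
Mean rank = (3 + 9 + 6 + 6 + 7) / 5 = 6.20

6.20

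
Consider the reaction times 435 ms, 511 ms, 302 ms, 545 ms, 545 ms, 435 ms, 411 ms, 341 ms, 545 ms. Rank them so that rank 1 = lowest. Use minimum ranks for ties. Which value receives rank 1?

302

Sorted (ascending): 302, 341, 411, 435, 435, 511, 545, 545, 545
The 2 values of 435 occupy positions 4–5 → each gets rank 4.
The 3 values of 545 occupy positions 7–9 → each gets rank 7.
Rank 1 → value 302.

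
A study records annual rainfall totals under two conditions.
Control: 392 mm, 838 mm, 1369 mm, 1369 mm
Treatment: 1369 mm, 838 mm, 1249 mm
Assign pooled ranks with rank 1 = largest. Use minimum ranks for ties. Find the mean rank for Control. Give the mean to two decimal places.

Sorted (descending): 1369, 1369, 1369, 1249, 838, 838, 392
The 3 values of 1369 occupy positions 1–3 → each gets rank 1.
The 2 values of 838 occupy positions 5–6 → each gets rank 5.
Control values → pooled ranks: 392→7, 838→5, 1369→1, 1369→1
Mean rank = (7 + 5 + 1 + 1) / 4 = 3.50

3.50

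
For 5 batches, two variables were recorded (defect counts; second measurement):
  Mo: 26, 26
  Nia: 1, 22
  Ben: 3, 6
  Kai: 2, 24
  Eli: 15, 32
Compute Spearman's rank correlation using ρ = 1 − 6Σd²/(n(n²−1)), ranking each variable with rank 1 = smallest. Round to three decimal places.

Ranks of variable 1: 5, 1, 3, 2, 4
Ranks of variable 2: 4, 2, 1, 3, 5
d = r₁ − r₂: 1, -1, 2, -1, -1
d²: 1, 1, 4, 1, 1; Σd² = 8
ρ = 1 − 6·8/(5·24) = 1 − 48/120 = 0.600

0.600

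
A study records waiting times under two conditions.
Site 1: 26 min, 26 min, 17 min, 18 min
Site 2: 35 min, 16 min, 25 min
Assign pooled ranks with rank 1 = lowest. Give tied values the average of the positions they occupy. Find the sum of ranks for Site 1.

16

Sorted (ascending): 16, 17, 18, 25, 26, 26, 35
The 2 values of 26 occupy positions 5–6 → average rank (5+6)/2 = 5.5.
Site 1 values → pooled ranks: 26→5.5, 26→5.5, 17→2, 18→3
Rank sum = 5.5 + 5.5 + 2 + 3 = 16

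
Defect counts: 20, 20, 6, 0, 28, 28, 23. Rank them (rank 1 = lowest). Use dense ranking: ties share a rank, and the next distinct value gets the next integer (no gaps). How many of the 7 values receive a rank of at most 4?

5

Sorted (ascending): 0, 6, 20, 20, 23, 28, 28
The 2 values of 20 share dense rank 3.
The 2 values of 28 share dense rank 5.
Remaining distinct values take the next consecutive integers.
Ranks ≤ 4: {1, 2, 3, 3, 4} → 5 values.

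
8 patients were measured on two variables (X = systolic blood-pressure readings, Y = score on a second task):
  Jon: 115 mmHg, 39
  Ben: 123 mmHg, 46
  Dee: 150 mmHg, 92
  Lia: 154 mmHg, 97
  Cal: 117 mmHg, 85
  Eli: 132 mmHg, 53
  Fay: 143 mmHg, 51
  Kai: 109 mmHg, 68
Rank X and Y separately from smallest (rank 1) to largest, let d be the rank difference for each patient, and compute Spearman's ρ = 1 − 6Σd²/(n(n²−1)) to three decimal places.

Ranks of variable 1: 2, 4, 7, 8, 3, 5, 6, 1
Ranks of variable 2: 1, 2, 7, 8, 6, 4, 3, 5
d = r₁ − r₂: 1, 2, 0, 0, -3, 1, 3, -4
d²: 1, 4, 0, 0, 9, 1, 9, 16; Σd² = 40
ρ = 1 − 6·40/(8·63) = 1 − 240/504 = 0.524

0.524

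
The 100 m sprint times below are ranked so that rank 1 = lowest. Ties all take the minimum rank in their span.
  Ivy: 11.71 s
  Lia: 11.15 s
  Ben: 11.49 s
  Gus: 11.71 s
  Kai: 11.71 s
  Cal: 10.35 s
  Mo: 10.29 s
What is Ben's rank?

Sorted (ascending): 10.29, 10.35, 11.15, 11.49, 11.71, 11.71, 11.71
The 3 values of 11.71 occupy positions 5–7 → each gets rank 5.
Ben has value 11.49 s → rank 4.

4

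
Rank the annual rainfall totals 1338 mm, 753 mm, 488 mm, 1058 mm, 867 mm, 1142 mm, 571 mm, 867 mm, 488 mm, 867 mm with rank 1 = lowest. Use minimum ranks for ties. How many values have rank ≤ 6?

Sorted (ascending): 488, 488, 571, 753, 867, 867, 867, 1058, 1142, 1338
The 2 values of 488 occupy positions 1–2 → each gets rank 1.
The 3 values of 867 occupy positions 5–7 → each gets rank 5.
Ranks ≤ 6: {1, 1, 3, 4, 5, 5, 5} → 7 values.

7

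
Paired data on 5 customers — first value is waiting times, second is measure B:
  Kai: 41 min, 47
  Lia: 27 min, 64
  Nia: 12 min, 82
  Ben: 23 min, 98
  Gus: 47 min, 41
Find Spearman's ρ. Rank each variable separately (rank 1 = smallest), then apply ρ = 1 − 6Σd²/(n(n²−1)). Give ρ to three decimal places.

Ranks of variable 1: 4, 3, 1, 2, 5
Ranks of variable 2: 2, 3, 4, 5, 1
d = r₁ − r₂: 2, 0, -3, -3, 4
d²: 4, 0, 9, 9, 16; Σd² = 38
ρ = 1 − 6·38/(5·24) = 1 − 228/120 = -0.900

-0.900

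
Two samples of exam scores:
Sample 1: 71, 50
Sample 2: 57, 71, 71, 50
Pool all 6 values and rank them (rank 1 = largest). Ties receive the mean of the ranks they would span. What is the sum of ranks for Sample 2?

Sorted (descending): 71, 71, 71, 57, 50, 50
The 3 values of 71 occupy positions 1–3 → average rank 2.
The 2 values of 50 occupy positions 5–6 → average rank (5+6)/2 = 5.5.
Sample 2 values → pooled ranks: 57→4, 71→2, 71→2, 50→5.5
Rank sum = 4 + 2 + 2 + 5.5 = 13.5

13.5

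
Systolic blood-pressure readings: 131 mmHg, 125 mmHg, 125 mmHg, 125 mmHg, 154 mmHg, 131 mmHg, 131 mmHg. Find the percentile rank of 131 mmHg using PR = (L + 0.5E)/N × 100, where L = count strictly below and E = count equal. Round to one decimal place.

64.3

N = 7.
Strictly below 131: 3. Equal to 131: 3.
PR = (3 + 0.5·3)/7 × 100 = 64.3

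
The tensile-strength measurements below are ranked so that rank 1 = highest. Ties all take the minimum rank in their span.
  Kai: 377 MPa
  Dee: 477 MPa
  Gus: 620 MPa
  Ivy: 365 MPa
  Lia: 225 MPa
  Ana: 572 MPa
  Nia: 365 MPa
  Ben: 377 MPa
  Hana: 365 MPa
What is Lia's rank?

9

Sorted (descending): 620, 572, 477, 377, 377, 365, 365, 365, 225
The 2 values of 377 occupy positions 4–5 → each gets rank 4.
The 3 values of 365 occupy positions 6–8 → each gets rank 6.
Lia has value 225 MPa → rank 9.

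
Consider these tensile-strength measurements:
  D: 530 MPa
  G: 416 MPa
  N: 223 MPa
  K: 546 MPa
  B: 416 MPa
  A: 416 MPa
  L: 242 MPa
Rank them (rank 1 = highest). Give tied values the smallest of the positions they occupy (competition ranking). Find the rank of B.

3

Sorted (descending): 546, 530, 416, 416, 416, 242, 223
The 3 values of 416 occupy positions 3–5 → each gets rank 3.
B has value 416 MPa → rank 3.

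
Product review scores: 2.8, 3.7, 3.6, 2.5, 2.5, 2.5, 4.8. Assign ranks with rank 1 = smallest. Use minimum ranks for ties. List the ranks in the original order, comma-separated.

Sorted (ascending): 2.5, 2.5, 2.5, 2.8, 3.6, 3.7, 4.8
The 3 values of 2.5 occupy positions 1–3 → each gets rank 1.

4, 6, 5, 1, 1, 1, 7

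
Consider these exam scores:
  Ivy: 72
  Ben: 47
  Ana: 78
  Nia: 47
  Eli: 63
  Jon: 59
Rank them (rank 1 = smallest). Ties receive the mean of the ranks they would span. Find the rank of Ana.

Sorted (ascending): 47, 47, 59, 63, 72, 78
The 2 values of 47 occupy positions 1–2 → average rank (1+2)/2 = 1.5.
Ana has value 78 → rank 6.

6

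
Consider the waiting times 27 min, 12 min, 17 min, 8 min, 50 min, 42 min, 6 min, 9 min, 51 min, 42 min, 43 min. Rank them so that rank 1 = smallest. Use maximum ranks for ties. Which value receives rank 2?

8

Sorted (ascending): 6, 8, 9, 12, 17, 27, 42, 42, 43, 50, 51
The 2 values of 42 occupy positions 7–8 → each gets rank 8.
Rank 2 → value 8.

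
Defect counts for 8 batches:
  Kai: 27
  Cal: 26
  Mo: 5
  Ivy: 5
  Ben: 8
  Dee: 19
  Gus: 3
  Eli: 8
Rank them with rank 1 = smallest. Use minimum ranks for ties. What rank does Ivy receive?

Sorted (ascending): 3, 5, 5, 8, 8, 19, 26, 27
The 2 values of 5 occupy positions 2–3 → each gets rank 2.
The 2 values of 8 occupy positions 4–5 → each gets rank 4.
Ivy has value 5 → rank 2.

2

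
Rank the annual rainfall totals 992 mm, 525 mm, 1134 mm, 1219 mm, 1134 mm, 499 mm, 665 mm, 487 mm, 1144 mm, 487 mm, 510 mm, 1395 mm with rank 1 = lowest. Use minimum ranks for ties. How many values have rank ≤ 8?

Sorted (ascending): 487, 487, 499, 510, 525, 665, 992, 1134, 1134, 1144, 1219, 1395
The 2 values of 487 occupy positions 1–2 → each gets rank 1.
The 2 values of 1134 occupy positions 8–9 → each gets rank 8.
Ranks ≤ 8: {1, 1, 3, 4, 5, 6, 7, 8, 8} → 9 values.

9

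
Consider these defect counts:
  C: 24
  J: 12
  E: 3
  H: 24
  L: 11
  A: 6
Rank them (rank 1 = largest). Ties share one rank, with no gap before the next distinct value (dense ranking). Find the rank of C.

1

Sorted (descending): 24, 24, 12, 11, 6, 3
The 2 values of 24 share dense rank 1.
Remaining distinct values take the next consecutive integers.
C has value 24 → rank 1.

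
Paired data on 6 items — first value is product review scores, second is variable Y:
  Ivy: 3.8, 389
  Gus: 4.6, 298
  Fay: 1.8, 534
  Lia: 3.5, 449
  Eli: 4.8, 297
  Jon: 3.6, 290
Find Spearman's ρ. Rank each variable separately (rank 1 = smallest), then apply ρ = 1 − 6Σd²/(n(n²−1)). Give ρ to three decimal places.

-0.657

Ranks of variable 1: 4, 5, 1, 2, 6, 3
Ranks of variable 2: 4, 3, 6, 5, 2, 1
d = r₁ − r₂: 0, 2, -5, -3, 4, 2
d²: 0, 4, 25, 9, 16, 4; Σd² = 58
ρ = 1 − 6·58/(6·35) = 1 − 348/210 = -0.657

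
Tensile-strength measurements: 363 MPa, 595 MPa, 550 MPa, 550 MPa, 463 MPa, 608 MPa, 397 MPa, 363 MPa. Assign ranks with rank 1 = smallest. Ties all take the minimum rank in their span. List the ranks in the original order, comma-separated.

1, 7, 5, 5, 4, 8, 3, 1

Sorted (ascending): 363, 363, 397, 463, 550, 550, 595, 608
The 2 values of 363 occupy positions 1–2 → each gets rank 1.
The 2 values of 550 occupy positions 5–6 → each gets rank 5.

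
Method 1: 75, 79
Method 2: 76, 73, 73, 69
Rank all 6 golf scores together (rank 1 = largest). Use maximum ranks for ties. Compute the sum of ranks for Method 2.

Sorted (descending): 79, 76, 75, 73, 73, 69
The 2 values of 73 occupy positions 4–5 → each gets rank 5.
Method 2 values → pooled ranks: 76→2, 73→5, 73→5, 69→6
Rank sum = 2 + 5 + 5 + 6 = 18

18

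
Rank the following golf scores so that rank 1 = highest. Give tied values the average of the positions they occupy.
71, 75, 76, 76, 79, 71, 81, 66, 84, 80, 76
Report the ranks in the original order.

9.5, 8, 6, 6, 4, 9.5, 2, 11, 1, 3, 6

Sorted (descending): 84, 81, 80, 79, 76, 76, 76, 75, 71, 71, 66
The 3 values of 76 occupy positions 5–7 → average rank 6.
The 2 values of 71 occupy positions 9–10 → average rank (9+10)/2 = 9.5.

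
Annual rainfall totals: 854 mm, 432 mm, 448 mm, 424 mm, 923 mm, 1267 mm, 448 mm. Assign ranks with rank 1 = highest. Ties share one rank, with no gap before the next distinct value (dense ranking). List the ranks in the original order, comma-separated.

3, 5, 4, 6, 2, 1, 4

Sorted (descending): 1267, 923, 854, 448, 448, 432, 424
The 2 values of 448 share dense rank 4.
Remaining distinct values take the next consecutive integers.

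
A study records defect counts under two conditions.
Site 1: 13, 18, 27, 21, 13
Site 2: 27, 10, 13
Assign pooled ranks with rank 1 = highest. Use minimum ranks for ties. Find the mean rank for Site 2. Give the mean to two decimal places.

4.67

Sorted (descending): 27, 27, 21, 18, 13, 13, 13, 10
The 2 values of 27 occupy positions 1–2 → each gets rank 1.
The 3 values of 13 occupy positions 5–7 → each gets rank 5.
Site 2 values → pooled ranks: 27→1, 10→8, 13→5
Mean rank = (1 + 8 + 5) / 3 = 4.67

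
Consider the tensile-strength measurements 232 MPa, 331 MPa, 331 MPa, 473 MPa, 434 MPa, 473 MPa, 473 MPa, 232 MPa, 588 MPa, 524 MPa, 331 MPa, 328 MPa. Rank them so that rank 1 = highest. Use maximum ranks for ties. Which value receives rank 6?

434

Sorted (descending): 588, 524, 473, 473, 473, 434, 331, 331, 331, 328, 232, 232
The 3 values of 473 occupy positions 3–5 → each gets rank 5.
The 3 values of 331 occupy positions 7–9 → each gets rank 9.
The 2 values of 232 occupy positions 11–12 → each gets rank 12.
Rank 6 → value 434.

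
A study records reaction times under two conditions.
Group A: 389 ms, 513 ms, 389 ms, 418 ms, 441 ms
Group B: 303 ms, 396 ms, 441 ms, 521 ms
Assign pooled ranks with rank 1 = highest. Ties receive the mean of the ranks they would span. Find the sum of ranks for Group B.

Sorted (descending): 521, 513, 441, 441, 418, 396, 389, 389, 303
The 2 values of 441 occupy positions 3–4 → average rank (3+4)/2 = 3.5.
The 2 values of 389 occupy positions 7–8 → average rank (7+8)/2 = 7.5.
Group B values → pooled ranks: 303→9, 396→6, 441→3.5, 521→1
Rank sum = 9 + 6 + 3.5 + 1 = 19.5

19.5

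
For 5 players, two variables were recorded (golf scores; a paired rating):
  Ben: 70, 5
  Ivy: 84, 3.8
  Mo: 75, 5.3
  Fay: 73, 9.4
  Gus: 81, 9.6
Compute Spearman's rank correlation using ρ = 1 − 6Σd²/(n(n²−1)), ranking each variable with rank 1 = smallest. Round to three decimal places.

-0.100

Ranks of variable 1: 1, 5, 3, 2, 4
Ranks of variable 2: 2, 1, 3, 4, 5
d = r₁ − r₂: -1, 4, 0, -2, -1
d²: 1, 16, 0, 4, 1; Σd² = 22
ρ = 1 − 6·22/(5·24) = 1 − 132/120 = -0.100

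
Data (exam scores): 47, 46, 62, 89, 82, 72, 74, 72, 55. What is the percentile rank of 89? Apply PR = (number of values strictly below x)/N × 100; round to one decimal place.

88.9

N = 9.
Strictly below 89: 8. Equal to 89: 1.
PR = 8/9 × 100 = 88.9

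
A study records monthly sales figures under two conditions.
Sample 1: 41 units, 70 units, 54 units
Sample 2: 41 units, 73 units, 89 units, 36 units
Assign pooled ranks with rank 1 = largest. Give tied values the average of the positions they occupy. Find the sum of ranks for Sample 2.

15.5

Sorted (descending): 89, 73, 70, 54, 41, 41, 36
The 2 values of 41 occupy positions 5–6 → average rank (5+6)/2 = 5.5.
Sample 2 values → pooled ranks: 41→5.5, 73→2, 89→1, 36→7
Rank sum = 5.5 + 2 + 1 + 7 = 15.5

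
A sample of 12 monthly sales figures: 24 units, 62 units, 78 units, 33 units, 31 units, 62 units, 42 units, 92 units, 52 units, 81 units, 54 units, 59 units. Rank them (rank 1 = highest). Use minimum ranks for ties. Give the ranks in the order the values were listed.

12, 4, 3, 10, 11, 4, 9, 1, 8, 2, 7, 6

Sorted (descending): 92, 81, 78, 62, 62, 59, 54, 52, 42, 33, 31, 24
The 2 values of 62 occupy positions 4–5 → each gets rank 4.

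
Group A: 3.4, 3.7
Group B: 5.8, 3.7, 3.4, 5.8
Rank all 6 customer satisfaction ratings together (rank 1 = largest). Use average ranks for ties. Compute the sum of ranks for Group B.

Sorted (descending): 5.8, 5.8, 3.7, 3.7, 3.4, 3.4
The 2 values of 5.8 occupy positions 1–2 → average rank (1+2)/2 = 1.5.
The 2 values of 3.7 occupy positions 3–4 → average rank (3+4)/2 = 3.5.
The 2 values of 3.4 occupy positions 5–6 → average rank (5+6)/2 = 5.5.
Group B values → pooled ranks: 5.8→1.5, 3.7→3.5, 3.4→5.5, 5.8→1.5
Rank sum = 1.5 + 3.5 + 5.5 + 1.5 = 12

12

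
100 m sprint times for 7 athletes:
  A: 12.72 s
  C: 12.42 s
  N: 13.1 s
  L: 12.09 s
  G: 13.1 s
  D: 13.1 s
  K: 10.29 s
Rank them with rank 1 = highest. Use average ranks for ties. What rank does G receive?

Sorted (descending): 13.1, 13.1, 13.1, 12.72, 12.42, 12.09, 10.29
The 3 values of 13.1 occupy positions 1–3 → average rank 2.
G has value 13.1 s → rank 2.

2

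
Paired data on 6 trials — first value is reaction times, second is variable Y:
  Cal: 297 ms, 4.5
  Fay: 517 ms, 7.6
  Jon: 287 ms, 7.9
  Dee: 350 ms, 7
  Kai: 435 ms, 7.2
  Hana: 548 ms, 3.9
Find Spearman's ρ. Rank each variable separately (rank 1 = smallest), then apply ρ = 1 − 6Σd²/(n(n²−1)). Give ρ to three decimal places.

Ranks of variable 1: 2, 5, 1, 3, 4, 6
Ranks of variable 2: 2, 5, 6, 3, 4, 1
d = r₁ − r₂: 0, 0, -5, 0, 0, 5
d²: 0, 0, 25, 0, 0, 25; Σd² = 50
ρ = 1 − 6·50/(6·35) = 1 − 300/210 = -0.429

-0.429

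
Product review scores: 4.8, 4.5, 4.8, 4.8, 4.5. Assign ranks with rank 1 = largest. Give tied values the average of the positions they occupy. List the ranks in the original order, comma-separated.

Sorted (descending): 4.8, 4.8, 4.8, 4.5, 4.5
The 3 values of 4.8 occupy positions 1–3 → average rank 2.
The 2 values of 4.5 occupy positions 4–5 → average rank (4+5)/2 = 4.5.

2, 4.5, 2, 2, 4.5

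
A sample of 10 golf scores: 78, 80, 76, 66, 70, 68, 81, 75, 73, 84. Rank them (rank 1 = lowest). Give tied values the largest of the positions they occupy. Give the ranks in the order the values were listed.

Sorted (ascending): 66, 68, 70, 73, 75, 76, 78, 80, 81, 84
No ties — each value takes its position as its rank.

7, 8, 6, 1, 3, 2, 9, 5, 4, 10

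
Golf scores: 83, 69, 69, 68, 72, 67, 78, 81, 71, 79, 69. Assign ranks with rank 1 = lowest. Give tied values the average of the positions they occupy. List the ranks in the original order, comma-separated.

Sorted (ascending): 67, 68, 69, 69, 69, 71, 72, 78, 79, 81, 83
The 3 values of 69 occupy positions 3–5 → average rank 4.

11, 4, 4, 2, 7, 1, 8, 10, 6, 9, 4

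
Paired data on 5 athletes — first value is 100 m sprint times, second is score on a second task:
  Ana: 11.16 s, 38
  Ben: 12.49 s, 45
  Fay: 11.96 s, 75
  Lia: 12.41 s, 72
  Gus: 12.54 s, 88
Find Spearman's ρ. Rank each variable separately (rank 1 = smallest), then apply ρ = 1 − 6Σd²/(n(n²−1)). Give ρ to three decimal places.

0.600

Ranks of variable 1: 1, 4, 2, 3, 5
Ranks of variable 2: 1, 2, 4, 3, 5
d = r₁ − r₂: 0, 2, -2, 0, 0
d²: 0, 4, 4, 0, 0; Σd² = 8
ρ = 1 − 6·8/(5·24) = 1 − 48/120 = 0.600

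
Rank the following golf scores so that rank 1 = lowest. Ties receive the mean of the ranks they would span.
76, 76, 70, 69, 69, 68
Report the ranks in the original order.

5.5, 5.5, 4, 2.5, 2.5, 1

Sorted (ascending): 68, 69, 69, 70, 76, 76
The 2 values of 69 occupy positions 2–3 → average rank (2+3)/2 = 2.5.
The 2 values of 76 occupy positions 5–6 → average rank (5+6)/2 = 5.5.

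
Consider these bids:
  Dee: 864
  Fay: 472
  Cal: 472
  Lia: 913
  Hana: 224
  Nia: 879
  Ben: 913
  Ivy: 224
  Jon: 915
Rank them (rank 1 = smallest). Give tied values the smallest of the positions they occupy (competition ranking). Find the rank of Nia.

6

Sorted (ascending): 224, 224, 472, 472, 864, 879, 913, 913, 915
The 2 values of 224 occupy positions 1–2 → each gets rank 1.
The 2 values of 472 occupy positions 3–4 → each gets rank 3.
The 2 values of 913 occupy positions 7–8 → each gets rank 7.
Nia has value 879 → rank 6.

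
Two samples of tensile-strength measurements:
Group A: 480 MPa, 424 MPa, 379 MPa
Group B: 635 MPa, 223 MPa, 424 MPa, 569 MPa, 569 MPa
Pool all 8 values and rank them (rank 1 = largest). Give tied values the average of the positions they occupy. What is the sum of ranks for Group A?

16.5

Sorted (descending): 635, 569, 569, 480, 424, 424, 379, 223
The 2 values of 569 occupy positions 2–3 → average rank (2+3)/2 = 2.5.
The 2 values of 424 occupy positions 5–6 → average rank (5+6)/2 = 5.5.
Group A values → pooled ranks: 480→4, 424→5.5, 379→7
Rank sum = 4 + 5.5 + 7 = 16.5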